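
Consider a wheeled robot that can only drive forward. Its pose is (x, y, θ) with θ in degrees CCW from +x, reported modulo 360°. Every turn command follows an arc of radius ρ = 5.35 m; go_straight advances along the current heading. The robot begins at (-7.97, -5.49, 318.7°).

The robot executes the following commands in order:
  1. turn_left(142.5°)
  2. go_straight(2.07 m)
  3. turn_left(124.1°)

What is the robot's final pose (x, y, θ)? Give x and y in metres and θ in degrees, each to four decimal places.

set_pose: (x, y, θ) = (-7.9700, -5.4900, 318.7000°), ρ = 5.35
turn_left(142.5°): centre at ρ to the left, rotate +142.5° → (0.8091, -0.4316, 461.2000° ≡ 101.2000°)
go_straight(2.07): x += 2.07·cos θ, y += 2.07·sin θ → (0.4071, 1.5990, 101.2000°)
turn_left(124.1°): centre at ρ to the left, rotate +124.1° → (-8.6438, 4.3230, 225.3000°)

(-8.6438, 4.3230, 225.3000°)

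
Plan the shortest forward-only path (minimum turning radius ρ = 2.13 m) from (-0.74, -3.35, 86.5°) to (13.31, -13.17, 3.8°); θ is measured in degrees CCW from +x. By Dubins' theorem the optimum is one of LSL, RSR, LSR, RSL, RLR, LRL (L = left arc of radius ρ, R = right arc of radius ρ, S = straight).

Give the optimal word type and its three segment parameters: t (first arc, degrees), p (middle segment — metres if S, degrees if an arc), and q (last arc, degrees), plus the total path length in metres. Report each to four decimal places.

RSL: t = 136.9132°, p = 13.3383 m, q = 54.2132°, L = 20.4435 m

Let ψ = atan2(Δy, Δx) = atan2(-9.82, 14.05) = -34.9509° be the start→goal bearing.
Normalize: d = |goal − start| / ρ = 17.141613/2.13 = 8.047706, α = (θ_start − ψ) mod 360° = 121.4509° = 2.119719 rad, β = (θ_goal − ψ) mod 360° = 38.7509° = 0.676332 rad.
Common terms: sin α = 0.853087, cos α = -0.521768, sin β = 0.625936, cos β = 0.779874, cos(α−β) = 0.127065, d² = 64.765567. Work in radians in the unit-radius frame; every candidate has L = ρ·(t + p + q).
LSL: p² = 2 + d² − 2cos(α−β) + 2d(sin α − sin β) = 70.167524; p = √p² = 8.376606; φ = atan2(cos β − cos α, d + sin α − sin β) = 0.156022 rad; t = (φ − α) mod 2π = 4.319489 rad, q = (β − φ) mod 2π = 0.520309 rad → L = 2.13·(4.319489 + 8.376606 + 0.520309) = 2.13·13.216404 = 28.150940 m
RSR: p² = 2 + d² − 2cos(α−β) + 2d(sin β − sin α) = 62.855351; p = √p² = 7.928137; φ = atan2(cos α − cos β, d − sin α + sin β) = -0.164927 rad; t = (α − φ) mod 2π = 2.284646 rad, q = (φ − β) mod 2π = 5.441927 rad → L = 2.13·(2.284646 + 7.928137 + 5.441927) = 2.13·15.654709 = 33.344531 m
LSR: p² = d² − 2 + 2cos(α−β) + 2d(sin α + sin β) = 86.825188; p = √p² = 9.318003; φ = atan2(−cos α − cos β, d + sin α + sin β) − atan2(−2, p) = 0.184344 rad; t = (φ − α) mod 2π = 4.347811 rad, q = (φ − β) mod 2π = 5.791198 rad → L = 2.13·(4.347811 + 9.318003 + 5.791198) = 2.13·19.457012 = 41.443436 m
RSL: p² = d² − 2 + 2cos(α−β) − 2d(sin α + sin β) = 39.214204; p = √p² = 6.262125; φ = atan2(cos α + cos β, d − sin α − sin β) − atan2(2, p) = -0.269868 rad; t = (α − φ) mod 2π = 2.389587 rad, q = (β − φ) mod 2π = 0.946199 rad → L = 2.13·(2.389587 + 6.262125 + 0.946199) = 2.13·9.597910 = 20.443549 m
RLR: c = (6 − d² + 2cos(α−β) + 2d(sin α − sin β))/8 = -6.856919, |c| > 1 → infeasible
LRL: c = (6 − d² + 2cos(α−β) − 2d(sin α − sin β))/8 = -7.770940, |c| > 1 → infeasible
Shortest: RSL with L = 20.443549 m ≈ 20.4435 m
Convert RSL to answer units (arcs ×180/π): t = 2.389587·180/π = 136.9132°, p = ρ·p = 2.13·6.262125 = 13.3383 m, q = 0.946199·180/π = 54.2132°, L = 20.4435 m.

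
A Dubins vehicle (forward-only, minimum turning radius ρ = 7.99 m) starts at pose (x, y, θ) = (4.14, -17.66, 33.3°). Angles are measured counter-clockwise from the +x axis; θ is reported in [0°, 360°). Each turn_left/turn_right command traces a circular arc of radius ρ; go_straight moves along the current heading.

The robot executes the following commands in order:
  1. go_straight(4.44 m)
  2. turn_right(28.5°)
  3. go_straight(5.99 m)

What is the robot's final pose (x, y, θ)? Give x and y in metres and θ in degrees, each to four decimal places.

set_pose: (x, y, θ) = (4.1400, -17.6600, 33.3000°), ρ = 7.99
go_straight(4.44): x += 4.44·cos θ, y += 4.44·sin θ → (7.8510, -15.2223, 33.3000°)
turn_right(28.5°): centre at ρ to the right, rotate −28.5° → (11.5691, -13.9385, 4.8000°)
go_straight(5.99): x += 5.99·cos θ, y += 5.99·sin θ → (17.5381, -13.4372, 4.8000°)

(17.5381, -13.4372, 4.8000°)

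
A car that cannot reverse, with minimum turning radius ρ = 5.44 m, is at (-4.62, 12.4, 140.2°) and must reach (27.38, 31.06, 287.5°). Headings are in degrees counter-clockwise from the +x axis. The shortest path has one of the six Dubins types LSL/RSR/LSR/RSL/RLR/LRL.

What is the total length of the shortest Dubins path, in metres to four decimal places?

46.8269 m

Let ψ = atan2(Δy, Δx) = atan2(18.66, 32.00) = 30.2475° be the start→goal bearing.
Normalize: d = |goal − start| / ρ = 37.043159/5.44 = 6.809404, α = (θ_start − ψ) mod 360° = 109.9525° = 1.919033 rad, β = (θ_goal − ψ) mod 360° = 257.2525° = 4.489903 rad.
Common terms: sin α = 0.939976, cos α = -0.341240, sin β = -0.975352, cos β = -0.220655, cos(α−β) = -0.841511, d² = 46.367985. Work in radians in the unit-radius frame; every candidate has L = ρ·(t + p + q).
LSL: p² = 2 + d² − 2cos(α−β) + 2d(sin α − sin β) = 76.135489; p = √p² = 8.725565; φ = atan2(cos β − cos α, d + sin α − sin β) = 0.013820 rad; t = (φ − α) mod 2π = 4.377973 rad, q = (β − φ) mod 2π = 4.476082 rad → L = 5.44·(4.377973 + 8.725565 + 4.476082) = 5.44·17.579621 = 95.633136 m
RSR: p² = 2 + d² − 2cos(α−β) + 2d(sin β − sin α) = 23.966524; p = √p² = 4.895562; φ = atan2(cos α − cos β, d − sin α + sin β) = -0.024634 rad; t = (α − φ) mod 2π = 1.943667 rad, q = (φ − β) mod 2π = 1.768649 rad → L = 5.44·(1.943667 + 4.895562 + 1.768649) = 5.44·8.607877 = 46.826851 m
LSR: p² = d² − 2 + 2cos(α−β) + 2d(sin α + sin β) = 42.203187; p = √p² = 6.496398; φ = atan2(−cos α − cos β, d + sin α + sin β) − atan2(−2, p) = 0.381414 rad; t = (φ − α) mod 2π = 4.745567 rad, q = (φ − β) mod 2π = 2.174697 rad → L = 5.44·(4.745567 + 6.496398 + 2.174697) = 5.44·13.416661 = 72.986637 m
RSL: p² = d² − 2 + 2cos(α−β) − 2d(sin α + sin β) = 43.166740; p = √p² = 6.570140; φ = atan2(cos α + cos β, d − sin α − sin β) − atan2(2, p) = -0.377403 rad; t = (α − φ) mod 2π = 2.296436 rad, q = (β − φ) mod 2π = 4.867306 rad → L = 5.44·(2.296436 + 6.570140 + 4.867306) = 5.44·13.733881 = 74.712313 m
RLR: c = (6 − d² + 2cos(α−β) + 2d(sin α − sin β))/8 = -1.995815, |c| > 1 → infeasible
LRL: c = (6 − d² + 2cos(α−β) − 2d(sin α − sin β))/8 = -8.516936, |c| > 1 → infeasible
Shortest: RSR with L = 46.826851 m ≈ 46.8269 m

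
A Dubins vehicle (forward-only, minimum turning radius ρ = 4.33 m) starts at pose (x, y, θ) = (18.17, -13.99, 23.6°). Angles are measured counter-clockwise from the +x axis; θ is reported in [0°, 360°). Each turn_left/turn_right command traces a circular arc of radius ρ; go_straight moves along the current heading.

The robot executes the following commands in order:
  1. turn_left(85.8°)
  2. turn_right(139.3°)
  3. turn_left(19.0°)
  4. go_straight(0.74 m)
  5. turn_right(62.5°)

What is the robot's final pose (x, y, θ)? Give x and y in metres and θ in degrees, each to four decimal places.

(32.1603, -7.0450, 286.6000°)

set_pose: (x, y, θ) = (18.1700, -13.9900, 23.6000°), ρ = 4.33
turn_left(85.8°): centre at ρ to the left, rotate +85.8° → (20.5206, -8.5839, 109.4000°)
turn_right(139.3°): centre at ρ to the right, rotate −139.3° → (26.7632, -3.3920, -29.9000° ≡ 330.1000°)
turn_left(19.0°): centre at ρ to the left, rotate +19.0° → (28.1029, -3.8902, 349.1000°)
go_straight(0.74): x += 0.74·cos θ, y += 0.74·sin θ → (28.8296, -4.0301, 349.1000°)
turn_right(62.5°): centre at ρ to the right, rotate −62.5° → (32.1603, -7.0450, 286.6000°)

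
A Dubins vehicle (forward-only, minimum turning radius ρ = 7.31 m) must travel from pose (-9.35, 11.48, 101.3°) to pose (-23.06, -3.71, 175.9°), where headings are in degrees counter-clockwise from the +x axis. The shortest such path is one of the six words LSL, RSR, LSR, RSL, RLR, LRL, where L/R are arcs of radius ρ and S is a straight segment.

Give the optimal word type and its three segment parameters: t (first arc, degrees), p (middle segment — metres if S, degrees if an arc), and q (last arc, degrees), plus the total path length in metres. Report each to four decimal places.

Let ψ = atan2(Δy, Δx) = atan2(-15.19, -13.71) = -132.0684° be the start→goal bearing.
Normalize: d = |goal − start| / ρ = 20.462165/7.31 = 2.799202, α = (θ_start − ψ) mod 360° = 233.3684° = 4.073047 rad, β = (θ_goal − ψ) mod 360° = 307.9684° = 5.375062 rad.
Common terms: sin α = -0.802488, cos α = -0.596668, sin β = -0.788350, cos β = 0.615227, cos(α−β) = 0.265556, d² = 7.835531. Work in radians in the unit-radius frame; every candidate has L = ρ·(t + p + q).
LSL: p² = 2 + d² − 2cos(α−β) + 2d(sin α − sin β) = 9.225268; p = √p² = 3.037313; φ = atan2(cos β − cos α, d + sin α − sin β) = 0.410428 rad; t = (φ − α) mod 2π = 2.620567 rad, q = (β − φ) mod 2π = 4.964634 rad → L = 7.31·(2.620567 + 3.037313 + 4.964634) = 7.31·10.622514 = 77.650575 m
RSR: p² = 2 + d² − 2cos(α−β) + 2d(sin β − sin α) = 9.383568; p = √p² = 3.063261; φ = atan2(cos α − cos β, d − sin α + sin β) = -0.406745 rad; t = (α − φ) mod 2π = 4.479792 rad, q = (φ − β) mod 2π = 0.501378 rad → L = 7.31·(4.479792 + 3.063261 + 0.501378) = 7.31·8.044431 = 58.804789 m
LSR: p² = d² − 2 + 2cos(α−β) + 2d(sin α + sin β) = -2.539514 < 0 → infeasible
RSL: p² = d² − 2 + 2cos(α−β) − 2d(sin α + sin β) = 15.272800; p = √p² = 3.908043; φ = atan2(cos α + cos β, d − sin α − sin β) − atan2(2, p) = -0.468788 rad; t = (α − φ) mod 2π = 4.541835 rad, q = (β − φ) mod 2π = 5.843850 rad → L = 7.31·(4.541835 + 3.908043 + 5.843850) = 7.31·14.293728 = 104.487149 m
RLR: c = (6 − d² + 2cos(α−β) + 2d(sin α − sin β))/8 = -0.172946; p = 2π − arccos c = 4.538569 rad; φ = atan2(cos α − cos β, d − sin α + sin β) = -0.406745 rad; t = (α − φ + p/2) mod 2π = 0.465891 rad, q = (α − β − t + p) mod 2π = 2.770662 rad → L = 7.31·(0.465891 + 4.538569 + 2.770662) = 7.31·7.775122 = 56.836144 m
LRL: c = (6 − d² + 2cos(α−β) − 2d(sin α − sin β))/8 = -0.153159; p = 2π − arccos c = 4.558625 rad; φ = atan2(cos β − cos α, d + sin α − sin β) = 0.410428 rad; t = (φ − α + p/2) mod 2π = 4.899880 rad, q = (β − α − t + p) mod 2π = 0.960761 rad → L = 7.31·(4.899880 + 4.558625 + 0.960761) = 7.31·10.419266 = 76.164835 m
Shortest: RLR with L = 56.836144 m ≈ 56.8361 m
Convert RLR to answer units (arcs ×180/π): t = 0.465891·180/π = 26.6936°, p = 4.538569·180/π = 260.0408°, q = 2.770662·180/π = 158.7473°, L = 56.8361 m.

RLR: t = 26.6936°, p = 260.0408°, q = 158.7473°, L = 56.8361 m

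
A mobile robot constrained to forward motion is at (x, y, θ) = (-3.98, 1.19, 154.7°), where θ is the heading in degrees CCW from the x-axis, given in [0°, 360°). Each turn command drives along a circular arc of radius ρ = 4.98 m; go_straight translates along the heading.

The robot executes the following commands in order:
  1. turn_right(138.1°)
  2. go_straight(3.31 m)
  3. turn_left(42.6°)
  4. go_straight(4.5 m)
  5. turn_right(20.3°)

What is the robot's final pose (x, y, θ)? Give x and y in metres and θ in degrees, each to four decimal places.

set_pose: (x, y, θ) = (-3.9800, 1.1900, 154.7000°), ρ = 4.98
turn_right(138.1°): centre at ρ to the right, rotate −138.1° → (-3.2745, 10.4648, 16.6000°)
go_straight(3.31): x += 3.31·cos θ, y += 3.31·sin θ → (-0.1024, 11.4104, 16.6000°)
turn_left(42.6°): centre at ρ to the left, rotate +42.6° → (2.7525, 13.6329, 59.2000°)
go_straight(4.5): x += 4.5·cos θ, y += 4.5·sin θ → (5.0566, 17.4982, 59.2000°)
turn_right(20.3°): centre at ρ to the right, rotate −20.3° → (6.2070, 18.8239, 38.9000°)

(6.2070, 18.8239, 38.9000°)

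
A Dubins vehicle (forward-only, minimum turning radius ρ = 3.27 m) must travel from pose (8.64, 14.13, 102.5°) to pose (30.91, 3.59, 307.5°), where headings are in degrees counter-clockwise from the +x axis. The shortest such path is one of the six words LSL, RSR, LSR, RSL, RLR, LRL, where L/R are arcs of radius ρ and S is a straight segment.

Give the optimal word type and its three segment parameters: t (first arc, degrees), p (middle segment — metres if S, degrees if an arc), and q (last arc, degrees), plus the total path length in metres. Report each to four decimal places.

RSR: t = 141.2695°, p = 21.1413 m, q = 13.7305°, L = 29.9875 m

Let ψ = atan2(Δy, Δx) = atan2(-10.54, 22.27) = -25.3274° be the start→goal bearing.
Normalize: d = |goal − start| / ρ = 24.638273/3.27 = 7.534640, α = (θ_start − ψ) mod 360° = 127.8274° = 2.231009 rad, β = (θ_goal − ψ) mod 360° = 332.8274° = 5.808933 rad.
Common terms: sin α = 0.789862, cos α = -0.613284, sin β = -0.456673, cos β = 0.889635, cos(α−β) = -0.906308, d² = 56.770801. Work in radians in the unit-radius frame; every candidate has L = ρ·(t + p + q).
LSL: p² = 2 + d² − 2cos(α−β) + 2d(sin α − sin β) = 79.367803; p = √p² = 8.908861; φ = atan2(cos β − cos α, d + sin α − sin β) = 0.169510 rad; t = (φ − α) mod 2π = 4.221687 rad, q = (β − φ) mod 2π = 5.639424 rad → L = 3.27·(4.221687 + 8.908861 + 5.639424) = 3.27·18.769971 = 61.377806 m
RSR: p² = 2 + d² − 2cos(α−β) + 2d(sin β − sin α) = 41.799030; p = √p² = 6.465217; φ = atan2(cos α − cos β, d − sin α + sin β) = -0.234609 rad; t = (α − φ) mod 2π = 2.465617 rad, q = (φ − β) mod 2π = 0.239643 rad → L = 3.27·(2.465617 + 6.465217 + 0.239643) = 3.27·9.170477 = 29.987461 m
LSR: p² = d² − 2 + 2cos(α−β) + 2d(sin α + sin β) = 57.979106; p = √p² = 7.614401; φ = atan2(−cos α − cos β, d + sin α + sin β) − atan2(−2, p) = 0.221749 rad; t = (φ − α) mod 2π = 4.273925 rad, q = (φ − β) mod 2π = 0.696000 rad → L = 3.27·(4.273925 + 7.614401 + 0.696000) = 3.27·12.584327 = 41.150749 m
RSL: p² = d² − 2 + 2cos(α−β) − 2d(sin α + sin β) = 47.937265; p = √p² = 6.923674; φ = atan2(cos α + cos β, d − sin α − sin β) − atan2(2, p) = -0.242854 rad; t = (α − φ) mod 2π = 2.473862 rad, q = (β − φ) mod 2π = 6.051787 rad → L = 3.27·(2.473862 + 6.923674 + 6.051787) = 3.27·15.449324 = 50.519289 m
RLR: c = (6 − d² + 2cos(α−β) + 2d(sin α − sin β))/8 = -4.224879, |c| > 1 → infeasible
LRL: c = (6 − d² + 2cos(α−β) − 2d(sin α − sin β))/8 = -8.920975, |c| > 1 → infeasible
Shortest: RSR with L = 29.987461 m ≈ 29.9875 m
Convert RSR to answer units (arcs ×180/π): t = 2.465617·180/π = 141.2695°, p = ρ·p = 3.27·6.465217 = 21.1413 m, q = 0.239643·180/π = 13.7305°, L = 29.9875 m.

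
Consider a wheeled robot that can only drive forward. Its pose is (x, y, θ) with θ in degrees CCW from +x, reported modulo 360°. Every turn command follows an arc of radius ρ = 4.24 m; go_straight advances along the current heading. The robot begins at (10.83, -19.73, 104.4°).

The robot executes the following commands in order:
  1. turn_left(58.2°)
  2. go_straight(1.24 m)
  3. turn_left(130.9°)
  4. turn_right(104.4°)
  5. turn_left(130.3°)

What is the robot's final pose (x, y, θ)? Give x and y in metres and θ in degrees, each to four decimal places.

(-3.6548, -35.3876, 319.4000°)

set_pose: (x, y, θ) = (10.8300, -19.7300, 104.4000°), ρ = 4.24
turn_left(58.2°): centre at ρ to the left, rotate +58.2° → (7.9911, -16.7385, 162.6000°)
go_straight(1.24): x += 1.24·cos θ, y += 1.24·sin θ → (6.8079, -16.3677, 162.6000°)
turn_left(130.9°): centre at ρ to the left, rotate +130.9° → (1.6516, -22.1043, 293.5000°)
turn_right(104.4°): centre at ρ to the right, rotate −104.4° → (-1.5661, -27.9817, 189.1000°)
turn_left(130.3°): centre at ρ to the left, rotate +130.3° → (-3.6548, -35.3876, 319.4000°)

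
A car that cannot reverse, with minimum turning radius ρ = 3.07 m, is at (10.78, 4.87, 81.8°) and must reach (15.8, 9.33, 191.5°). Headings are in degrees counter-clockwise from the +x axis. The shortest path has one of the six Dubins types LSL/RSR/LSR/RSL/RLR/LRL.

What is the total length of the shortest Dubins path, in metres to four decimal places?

21.4354 m

Let ψ = atan2(Δy, Δx) = atan2(4.46, 5.02) = 41.6194° be the start→goal bearing.
Normalize: d = |goal − start| / ρ = 6.715058/3.07 = 2.187315, α = (θ_start − ψ) mod 360° = 40.1806° = 0.701284 rad, β = (θ_goal − ψ) mod 360° = 149.8806° = 2.615911 rad.
Common terms: sin α = 0.645199, cos α = 0.764014, sin β = 0.501803, cos β = -0.864982, cos(α−β) = -0.337095, d² = 4.784348. Work in radians in the unit-radius frame; every candidate has L = ρ·(t + p + q).
LSL: p² = 2 + d² − 2cos(α−β) + 2d(sin α − sin β) = 8.085844; p = √p² = 2.843562; φ = atan2(cos β − cos α, d + sin α − sin β) = -0.610005 rad; t = (φ − α) mod 2π = 4.971896 rad, q = (β − φ) mod 2π = 3.225916 rad → L = 3.07·(4.971896 + 2.843562 + 3.225916) = 3.07·11.041373 = 33.897016 m
RSR: p² = 2 + d² − 2cos(α−β) + 2d(sin β − sin α) = 6.831233; p = √p² = 2.613663; φ = atan2(cos α − cos β, d − sin α + sin β) = 0.672907 rad; t = (α − φ) mod 2π = 0.028378 rad, q = (φ − β) mod 2π = 4.340182 rad → L = 3.07·(0.028378 + 2.613663 + 4.340182) = 3.07·6.982222 = 21.435421 m
LSR: p² = d² − 2 + 2cos(α−β) + 2d(sin α + sin β) = 7.127870; p = √p² = 2.669807; φ = atan2(−cos α − cos β, d + sin α + sin β) − atan2(−2, p) = 0.673208 rad; t = (φ − α) mod 2π = 6.255109 rad, q = (φ − β) mod 2π = 4.340483 rad → L = 3.07·(6.255109 + 2.669807 + 4.340483) = 3.07·13.265400 = 40.724777 m
RSL: p² = d² − 2 + 2cos(α−β) − 2d(sin α + sin β) = -2.907555 < 0 → infeasible
RLR: c = (6 − d² + 2cos(α−β) + 2d(sin α − sin β))/8 = 0.146096; p = 2π − arccos c = 4.859010 rad; φ = atan2(cos α − cos β, d − sin α + sin β) = 0.672907 rad; t = (α − φ + p/2) mod 2π = 2.457882 rad, q = (α − β − t + p) mod 2π = 0.486501 rad → L = 3.07·(2.457882 + 4.859010 + 0.486501) = 3.07·7.803393 = 23.956417 m
LRL: c = (6 − d² + 2cos(α−β) − 2d(sin α − sin β))/8 = -0.010731; p = 2π − arccos c = 4.701658 rad; φ = atan2(cos β − cos α, d + sin α − sin β) = -0.610005 rad; t = (φ − α + p/2) mod 2π = 1.039540 rad, q = (β − α − t + p) mod 2π = 5.576745 rad → L = 3.07·(1.039540 + 4.701658 + 5.576745) = 3.07·11.317943 = 34.746084 m
Shortest: RSR with L = 21.435421 m ≈ 21.4354 m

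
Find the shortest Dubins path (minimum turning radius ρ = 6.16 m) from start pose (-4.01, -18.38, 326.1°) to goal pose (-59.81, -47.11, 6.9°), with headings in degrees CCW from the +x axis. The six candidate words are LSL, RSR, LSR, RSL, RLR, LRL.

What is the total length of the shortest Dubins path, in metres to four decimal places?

89.1563 m

Let ψ = atan2(Δy, Δx) = atan2(-28.73, -55.80) = -152.7572° be the start→goal bearing.
Normalize: d = |goal − start| / ρ = 62.761875/6.16 = 10.188616, α = (θ_start − ψ) mod 360° = 118.8572° = 2.074450 rad, β = (θ_goal − ψ) mod 360° = 159.6572° = 2.786544 rad.
Common terms: sin α = 0.875825, cos α = -0.482628, sin β = 0.347636, cos β = -0.937630, cos(α−β) = 0.756995, d² = 103.807896. Work in radians in the unit-radius frame; every candidate has L = ρ·(t + p + q).
LSL: p² = 2 + d² − 2cos(α−β) + 2d(sin α − sin β) = 115.056941; p = √p² = 10.726460; φ = atan2(cos β − cos α, d + sin α − sin β) = -0.042431 rad; t = (φ − α) mod 2π = 4.166304 rad, q = (β − φ) mod 2π = 2.828975 rad → L = 6.16·(4.166304 + 10.726460 + 2.828975) = 6.16·17.721739 = 109.165915 m
RSR: p² = 2 + d² − 2cos(α−β) + 2d(sin β − sin α) = 93.530871; p = √p² = 9.671136; φ = atan2(cos α − cos β, d − sin α + sin β) = 0.047065 rad; t = (α − φ) mod 2π = 2.027385 rad, q = (φ − β) mod 2π = 3.543706 rad → L = 6.16·(2.027385 + 9.671136 + 3.543706) = 6.16·15.242227 = 93.892118 m
LSR: p² = d² − 2 + 2cos(α−β) + 2d(sin α + sin β) = 128.252637; p = √p² = 11.324868; φ = atan2(−cos α − cos β, d + sin α + sin β) − atan2(−2, p) = 0.298616 rad; t = (φ − α) mod 2π = 4.507351 rad, q = (φ − β) mod 2π = 3.795257 rad → L = 6.16·(4.507351 + 11.324868 + 3.795257) = 6.16·19.627476 = 120.905254 m
RSL: p² = d² − 2 + 2cos(α−β) − 2d(sin α + sin β) = 78.391135; p = √p² = 8.853877; φ = atan2(cos α + cos β, d − sin α − sin β) − atan2(2, p) = -0.379275 rad; t = (α − φ) mod 2π = 2.453725 rad, q = (β − φ) mod 2π = 3.165819 rad → L = 6.16·(2.453725 + 8.853877 + 3.165819) = 6.16·14.473421 = 89.156275 m
RLR: c = (6 − d² + 2cos(α−β) + 2d(sin α − sin β))/8 = -10.691359, |c| > 1 → infeasible
LRL: c = (6 − d² + 2cos(α−β) − 2d(sin α − sin β))/8 = -13.382118, |c| > 1 → infeasible
Shortest: RSL with L = 89.156275 m ≈ 89.1563 m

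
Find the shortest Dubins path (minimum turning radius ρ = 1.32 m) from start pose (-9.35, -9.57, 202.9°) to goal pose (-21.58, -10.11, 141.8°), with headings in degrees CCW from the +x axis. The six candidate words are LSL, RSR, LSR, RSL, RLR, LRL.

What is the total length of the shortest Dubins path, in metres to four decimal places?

12.3314 m

Let ψ = atan2(Δy, Δx) = atan2(-0.54, -12.23) = -177.4718° be the start→goal bearing.
Normalize: d = |goal − start| / ρ = 12.241916/1.32 = 9.274179, α = (θ_start − ψ) mod 360° = 20.3718° = 0.355555 rad, β = (θ_goal − ψ) mod 360° = 319.2718° = 5.572344 rad.
Common terms: sin α = 0.348111, cos α = 0.937453, sin β = -0.652471, cos β = 0.757814, cos(α−β) = 0.483282, d² = 86.010388. Work in radians in the unit-radius frame; every candidate has L = ρ·(t + p + q).
LSL: p² = 2 + d² − 2cos(α−β) + 2d(sin α − sin β) = 105.602980; p = √p² = 10.276331; φ = atan2(cos β − cos α, d + sin α − sin β) = -0.017482 rad; t = (φ − α) mod 2π = 5.910148 rad, q = (β − φ) mod 2π = 5.589826 rad → L = 1.32·(5.910148 + 10.276331 + 5.589826) = 1.32·21.776305 = 28.744723 m
RSR: p² = 2 + d² − 2cos(α−β) + 2d(sin β − sin α) = 68.484667; p = √p² = 8.275546; φ = atan2(cos α − cos β, d − sin α + sin β) = 0.021709 rad; t = (α − φ) mod 2π = 0.333846 rad, q = (φ − β) mod 2π = 0.732550 rad → L = 1.32·(0.333846 + 8.275546 + 0.732550) = 1.32·9.341942 = 12.331364 m
LSR: p² = d² − 2 + 2cos(α−β) + 2d(sin α + sin β) = 79.331572; p = √p² = 8.906827; φ = atan2(−cos α − cos β, d + sin α + sin β) − atan2(−2, p) = 0.034090 rad; t = (φ − α) mod 2π = 5.961720 rad, q = (φ − β) mod 2π = 0.744930 rad → L = 1.32·(5.961720 + 8.906827 + 0.744930) = 1.32·15.613477 = 20.609790 m
RSL: p² = d² − 2 + 2cos(α−β) − 2d(sin α + sin β) = 90.622334; p = √p² = 9.519576; φ = atan2(cos α + cos β, d − sin α − sin β) − atan2(2, p) = -0.031910 rad; t = (α − φ) mod 2π = 0.387465 rad, q = (β − φ) mod 2π = 5.604254 rad → L = 1.32·(0.387465 + 9.519576 + 5.604254) = 1.32·15.511296 = 20.474910 m
RLR: c = (6 − d² + 2cos(α−β) + 2d(sin α − sin β))/8 = -7.560583, |c| > 1 → infeasible
LRL: c = (6 − d² + 2cos(α−β) − 2d(sin α − sin β))/8 = -12.200372, |c| > 1 → infeasible
Shortest: RSR with L = 12.331364 m ≈ 12.3314 m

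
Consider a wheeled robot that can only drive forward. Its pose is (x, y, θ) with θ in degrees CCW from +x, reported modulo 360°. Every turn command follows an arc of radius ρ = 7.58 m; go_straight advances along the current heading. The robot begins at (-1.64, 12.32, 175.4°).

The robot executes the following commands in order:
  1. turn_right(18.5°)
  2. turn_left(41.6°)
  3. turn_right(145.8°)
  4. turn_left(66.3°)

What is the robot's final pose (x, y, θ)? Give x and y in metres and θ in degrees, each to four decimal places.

(-17.2200, 33.1693, 119.0000°)

set_pose: (x, y, θ) = (-1.6400, 12.3200, 175.4000°), ρ = 7.58
turn_right(18.5°): centre at ρ to the right, rotate −18.5° → (-4.0060, 12.9033, 156.9000°)
turn_left(41.6°): centre at ρ to the left, rotate +41.6° → (-9.3851, 13.1194, 198.5000°)
turn_right(145.8°): centre at ρ to the right, rotate −145.8° → (-17.8200, 24.9011, 52.7000°)
turn_left(66.3°): centre at ρ to the left, rotate +66.3° → (-17.2200, 33.1693, 119.0000°)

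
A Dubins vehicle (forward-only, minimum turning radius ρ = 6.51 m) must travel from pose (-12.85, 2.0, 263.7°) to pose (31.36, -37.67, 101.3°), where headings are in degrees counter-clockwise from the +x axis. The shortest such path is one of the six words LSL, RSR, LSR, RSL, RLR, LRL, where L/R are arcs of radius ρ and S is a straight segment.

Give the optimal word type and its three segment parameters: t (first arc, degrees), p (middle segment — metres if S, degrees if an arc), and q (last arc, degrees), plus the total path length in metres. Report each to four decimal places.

Let ψ = atan2(Δy, Δx) = atan2(-39.67, 44.21) = -41.9019° be the start→goal bearing.
Normalize: d = |goal − start| / ρ = 59.398931/6.51 = 9.124260, α = (θ_start − ψ) mod 360° = 305.6019° = 5.333759 rad, β = (θ_goal − ψ) mod 360° = 143.2019° = 2.499345 rad.
Common terms: sin α = -0.813082, cos α = 0.582150, sin β = 0.598997, cos β = -0.800751, cos(α−β) = -0.953191, d² = 83.252116. Work in radians in the unit-radius frame; every candidate has L = ρ·(t + p + q).
LSL: p² = 2 + d² − 2cos(α−β) + 2d(sin α − sin β) = 61.390152; p = √p² = 7.835187; φ = atan2(cos β − cos α, d + sin α − sin β) = -0.177428 rad; t = (φ − α) mod 2π = 0.771998 rad, q = (β − φ) mod 2π = 2.676773 rad → L = 6.51·(0.771998 + 7.835187 + 2.676773) = 6.51·11.283957 = 73.458563 m
RSR: p² = 2 + d² − 2cos(α−β) + 2d(sin β − sin α) = 112.926843; p = √p² = 10.626704; φ = atan2(cos α − cos β, d − sin α + sin β) = 0.130505 rad; t = (α − φ) mod 2π = 5.203255 rad, q = (φ − β) mod 2π = 3.914345 rad → L = 6.51·(5.203255 + 10.626704 + 3.914345) = 6.51·19.744304 = 128.535421 m
LSR: p² = d² − 2 + 2cos(α−β) + 2d(sin α + sin β) = 75.439012; p = √p² = 8.685563; φ = atan2(−cos α − cos β, d + sin α + sin β) − atan2(−2, p) = 0.250851 rad; t = (φ − α) mod 2π = 1.200277 rad, q = (φ − β) mod 2π = 4.034692 rad → L = 6.51·(1.200277 + 8.685563 + 4.034692) = 6.51·13.920532 = 90.622666 m
RSL: p² = d² − 2 + 2cos(α−β) − 2d(sin α + sin β) = 83.252458; p = √p² = 9.124278; φ = atan2(cos α + cos β, d − sin α − sin β) − atan2(2, p) = -0.239187 rad; t = (α − φ) mod 2π = 5.572947 rad, q = (β − φ) mod 2π = 2.738532 rad → L = 6.51·(5.572947 + 9.124278 + 2.738532) = 6.51·17.435757 = 113.506779 m
RLR: c = (6 − d² + 2cos(α−β) + 2d(sin α − sin β))/8 = -13.115855, |c| > 1 → infeasible
LRL: c = (6 − d² + 2cos(α−β) − 2d(sin α − sin β))/8 = -6.673769, |c| > 1 → infeasible
Shortest: LSL with L = 73.458563 m ≈ 73.4586 m
Convert LSL to answer units (arcs ×180/π): t = 0.771998·180/π = 44.2322°, p = ρ·p = 6.51·7.835187 = 51.0071 m, q = 2.676773·180/π = 153.3678°, L = 73.4586 m.

LSL: t = 44.2322°, p = 51.0071 m, q = 153.3678°, L = 73.4586 m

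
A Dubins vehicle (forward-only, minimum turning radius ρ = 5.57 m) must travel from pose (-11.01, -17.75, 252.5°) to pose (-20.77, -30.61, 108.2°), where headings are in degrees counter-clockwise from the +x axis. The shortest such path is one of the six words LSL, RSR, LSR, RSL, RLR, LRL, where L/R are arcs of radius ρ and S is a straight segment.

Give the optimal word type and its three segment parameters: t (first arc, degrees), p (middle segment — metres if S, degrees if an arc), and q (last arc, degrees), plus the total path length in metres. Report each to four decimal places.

LSR: t = 26.5145°, p = 7.7962 m, q = 170.8145°, L = 26.9795 m

Let ψ = atan2(Δy, Δx) = atan2(-12.86, -9.76) = -127.1964° be the start→goal bearing.
Normalize: d = |goal − start| / ρ = 16.144262/5.57 = 2.898431, α = (θ_start − ψ) mod 360° = 19.6964° = 0.343767 rad, β = (θ_goal − ψ) mod 360° = 235.3964° = 4.108442 rad.
Common terms: sin α = 0.337036, cos α = 0.941492, sin β = -0.823101, cos β = -0.567895, cos(α−β) = -0.812084, d² = 8.400904. Work in radians in the unit-radius frame; every candidate has L = ρ·(t + p + q).
LSL: p² = 2 + d² − 2cos(α−β) + 2d(sin α − sin β) = 18.750225; p = √p² = 4.330153; φ = atan2(cos β − cos α, d + sin α − sin β) = -0.356051 rad; t = (φ − α) mod 2π = 5.583367 rad, q = (β − φ) mod 2π = 4.464494 rad → L = 5.57·(5.583367 + 4.330153 + 4.464494) = 5.57·14.378014 = 80.085535 m
RSR: p² = 2 + d² − 2cos(α−β) + 2d(sin β − sin α) = 5.299916; p = √p² = 2.302155; φ = atan2(cos α − cos β, d − sin α + sin β) = 0.715031 rad; t = (α − φ) mod 2π = 5.911921 rad, q = (φ − β) mod 2π = 2.889774 rad → L = 5.57·(5.911921 + 2.302155 + 2.889774) = 5.57·11.103850 = 61.848445 m
LSR: p² = d² − 2 + 2cos(α−β) + 2d(sin α + sin β) = 1.959087; p = √p² = 1.399674; φ = atan2(−cos α − cos β, d + sin α + sin β) − atan2(−2, p) = 0.806533 rad; t = (φ − α) mod 2π = 0.462766 rad, q = (φ − β) mod 2π = 2.981276 rad → L = 5.57·(0.462766 + 1.399674 + 2.981276) = 5.57·4.843716 = 26.979500 m
RSL: p² = d² − 2 + 2cos(α−β) − 2d(sin α + sin β) = 7.594386; p = √p² = 2.755791; φ = atan2(cos α + cos β, d − sin α − sin β) − atan2(2, p) = -0.517856 rad; t = (α − φ) mod 2π = 0.861624 rad, q = (β − φ) mod 2π = 4.626299 rad → L = 5.57·(0.861624 + 2.755791 + 4.626299) = 5.57·8.243714 = 45.917485 m
RLR: c = (6 − d² + 2cos(α−β) + 2d(sin α − sin β))/8 = 0.337510; p = 2π − arccos c = 5.056660 rad; φ = atan2(cos α − cos β, d − sin α + sin β) = 0.715031 rad; t = (α − φ + p/2) mod 2π = 2.157066 rad, q = (α − β − t + p) mod 2π = 5.418104 rad → L = 5.57·(2.157066 + 5.056660 + 5.418104) = 5.57·12.631830 = 70.359292 m
LRL: c = (6 − d² + 2cos(α−β) − 2d(sin α − sin β))/8 = -1.343778, |c| > 1 → infeasible
Shortest: LSR with L = 26.979500 m ≈ 26.9795 m
Convert LSR to answer units (arcs ×180/π): t = 0.462766·180/π = 26.5145°, p = ρ·p = 5.57·1.399674 = 7.7962 m, q = 2.981276·180/π = 170.8145°, L = 26.9795 m.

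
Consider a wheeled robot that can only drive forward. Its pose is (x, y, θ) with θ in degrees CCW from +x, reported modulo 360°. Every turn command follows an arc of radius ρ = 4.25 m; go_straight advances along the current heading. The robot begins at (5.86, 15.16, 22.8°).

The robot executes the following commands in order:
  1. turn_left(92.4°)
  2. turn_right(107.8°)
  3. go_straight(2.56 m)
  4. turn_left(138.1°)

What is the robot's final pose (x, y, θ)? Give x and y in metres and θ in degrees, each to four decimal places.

set_pose: (x, y, θ) = (5.8600, 15.1600, 22.8000°), ρ = 4.25
turn_left(92.4°): centre at ρ to the left, rotate +92.4° → (8.0586, 20.8875, 115.2000°)
turn_right(107.8°): centre at ρ to the right, rotate −107.8° → (11.3567, 26.9116, 7.4000°)
go_straight(2.56): x += 2.56·cos θ, y += 2.56·sin θ → (13.8954, 27.2414, 7.4000°)
turn_left(138.1°): centre at ρ to the left, rotate +138.1° → (15.7552, 34.9585, 145.5000°)

(15.7552, 34.9585, 145.5000°)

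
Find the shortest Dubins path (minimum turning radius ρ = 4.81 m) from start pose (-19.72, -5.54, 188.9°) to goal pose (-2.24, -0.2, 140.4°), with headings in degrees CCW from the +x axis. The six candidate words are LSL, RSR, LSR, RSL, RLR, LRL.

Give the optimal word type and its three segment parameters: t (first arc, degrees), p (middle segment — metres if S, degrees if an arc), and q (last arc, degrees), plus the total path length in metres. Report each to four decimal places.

LSL: t = 196.1398°, p = 15.0879 m, q = 115.3602°, L = 41.2384 m

Let ψ = atan2(Δy, Δx) = atan2(5.34, 17.48) = 16.9875° be the start→goal bearing.
Normalize: d = |goal − start| / ρ = 18.277472/4.81 = 3.799890, α = (θ_start − ψ) mod 360° = 171.9125° = 3.000439 rad, β = (θ_goal − ψ) mod 360° = 123.4125° = 2.153955 rad.
Common terms: sin α = 0.140685, cos α = -0.990054, sin β = 0.834728, cos β = -0.550663, cos(α−β) = 0.662620, d² = 14.439166. Work in radians in the unit-radius frame; every candidate has L = ρ·(t + p + q).
LSL: p² = 2 + d² − 2cos(α−β) + 2d(sin α − sin β) = 9.839355; p = √p² = 3.136775; φ = atan2(cos β − cos α, d + sin α − sin β) = 0.140540 rad; t = (φ − α) mod 2π = 3.423286 rad, q = (β − φ) mod 2π = 2.013415 rad → L = 4.81·(3.423286 + 3.136775 + 2.013415) = 4.81·8.573475 = 41.238416 m
RSR: p² = 2 + d² − 2cos(α−β) + 2d(sin β − sin α) = 20.388498; p = √p² = 4.515362; φ = atan2(cos α − cos β, d − sin α + sin β) = -0.097465 rad; t = (α − φ) mod 2π = 3.097904 rad, q = (φ − β) mod 2π = 4.031766 rad → L = 4.81·(3.097904 + 4.515362 + 4.031766) = 4.81·11.645032 = 56.012606 m
LSR: p² = d² − 2 + 2cos(α−β) + 2d(sin α + sin β) = 21.177330; p = √p² = 4.601883; φ = atan2(−cos α − cos β, d + sin α + sin β) − atan2(−2, p) = 0.722076 rad; t = (φ − α) mod 2π = 4.004822 rad, q = (φ − β) mod 2π = 4.851307 rad → L = 4.81·(4.004822 + 4.601883 + 4.851307) = 4.81·13.458012 = 64.733039 m
RSL: p² = d² − 2 + 2cos(α−β) − 2d(sin α + sin β) = 6.351483; p = √p² = 2.520215; φ = atan2(cos α + cos β, d − sin α − sin β) − atan2(2, p) = -1.170188 rad; t = (α − φ) mod 2π = 4.170627 rad, q = (β − φ) mod 2π = 3.324143 rad → L = 4.81·(4.170627 + 2.520215 + 3.324143) = 4.81·10.014985 = 48.172078 m
RLR: c = (6 − d² + 2cos(α−β) + 2d(sin α − sin β))/8 = -1.548562, |c| > 1 → infeasible
LRL: c = (6 − d² + 2cos(α−β) − 2d(sin α − sin β))/8 = -0.229919; p = 2π − arccos c = 4.480394 rad; φ = atan2(cos β − cos α, d + sin α − sin β) = 0.140540 rad; t = (φ − α + p/2) mod 2π = 5.663483 rad, q = (β − α − t + p) mod 2π = 4.253612 rad → L = 4.81·(5.663483 + 4.480394 + 4.253612) = 4.81·14.397489 = 69.251921 m
Shortest: LSL with L = 41.238416 m ≈ 41.2384 m
Convert LSL to answer units (arcs ×180/π): t = 3.423286·180/π = 196.1398°, p = ρ·p = 4.81·3.136775 = 15.0879 m, q = 2.013415·180/π = 115.3602°, L = 41.2384 m.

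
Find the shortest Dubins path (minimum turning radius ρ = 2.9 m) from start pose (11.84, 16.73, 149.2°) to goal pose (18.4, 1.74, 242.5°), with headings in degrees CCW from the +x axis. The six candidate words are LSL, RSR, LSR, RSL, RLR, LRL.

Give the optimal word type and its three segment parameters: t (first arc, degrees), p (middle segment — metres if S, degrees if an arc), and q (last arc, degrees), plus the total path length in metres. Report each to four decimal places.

Let ψ = atan2(Δy, Δx) = atan2(-14.99, 6.56) = -66.3646° be the start→goal bearing.
Normalize: d = |goal − start| / ρ = 16.362570/2.9 = 5.642266, α = (θ_start − ψ) mod 360° = 215.5646° = 3.762312 rad, β = (θ_goal − ψ) mod 360° = 308.8646° = 5.390704 rad.
Common terms: sin α = -0.581621, cos α = -0.813460, sin β = -0.778631, cos β = 0.627482, cos(α−β) = -0.057564, d² = 31.835161. Work in radians in the unit-radius frame; every candidate has L = ρ·(t + p + q).
LSL: p² = 2 + d² − 2cos(α−β) + 2d(sin α − sin β) = 36.173458; p = √p² = 6.014437; φ = atan2(cos β − cos α, d + sin α − sin β) = 0.241934 rad; t = (φ − α) mod 2π = 2.762807 rad, q = (β − φ) mod 2π = 5.148771 rad → L = 2.9·(2.762807 + 6.014437 + 5.148771) = 2.9·13.926015 = 40.385443 m
RSR: p² = 2 + d² − 2cos(α−β) + 2d(sin β − sin α) = 31.727120; p = √p² = 5.632683; φ = atan2(cos α − cos β, d − sin α + sin β) = -0.258694 rad; t = (α − φ) mod 2π = 4.021006 rad, q = (φ − β) mod 2π = 0.633787 rad → L = 2.9·(4.021006 + 5.632683 + 0.633787) = 2.9·10.287476 = 29.833681 m
LSR: p² = d² − 2 + 2cos(α−β) + 2d(sin α + sin β) = 14.370232; p = √p² = 3.790809; φ = atan2(−cos α − cos β, d + sin α + sin β) − atan2(−2, p) = 0.528882 rad; t = (φ − α) mod 2π = 3.049755 rad, q = (φ − β) mod 2π = 1.421363 rad → L = 2.9·(3.049755 + 3.790809 + 1.421363) = 2.9·8.261927 = 23.959587 m
RSL: p² = d² − 2 + 2cos(α−β) − 2d(sin α + sin β) = 45.069833; p = √p² = 6.713407; φ = atan2(cos α + cos β, d − sin α − sin β) − atan2(2, p) = -0.316092 rad; t = (α − φ) mod 2π = 4.078404 rad, q = (β − φ) mod 2π = 5.706796 rad → L = 2.9·(4.078404 + 6.713407 + 5.706796) = 2.9·16.498607 = 47.845961 m
RLR: c = (6 − d² + 2cos(α−β) + 2d(sin α − sin β))/8 = -2.965890, |c| > 1 → infeasible
LRL: c = (6 − d² + 2cos(α−β) − 2d(sin α − sin β))/8 = -3.521682, |c| > 1 → infeasible
Shortest: LSR with L = 23.959587 m ≈ 23.9596 m
Convert LSR to answer units (arcs ×180/π): t = 3.049755·180/π = 174.7381°, p = ρ·p = 2.9·3.790809 = 10.9933 m, q = 1.421363·180/π = 81.4381°, L = 23.9596 m.

LSR: t = 174.7381°, p = 10.9933 m, q = 81.4381°, L = 23.9596 m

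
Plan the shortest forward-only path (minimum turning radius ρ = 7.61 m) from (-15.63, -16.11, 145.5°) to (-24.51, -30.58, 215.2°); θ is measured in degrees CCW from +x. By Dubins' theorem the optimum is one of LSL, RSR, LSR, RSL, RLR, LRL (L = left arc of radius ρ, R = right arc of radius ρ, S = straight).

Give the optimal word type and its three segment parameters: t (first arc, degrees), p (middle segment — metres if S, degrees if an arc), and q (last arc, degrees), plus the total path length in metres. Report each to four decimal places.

Let ψ = atan2(Δy, Δx) = atan2(-14.47, -8.88) = -121.5368° be the start→goal bearing.
Normalize: d = |goal − start| / ρ = 16.977494/7.61 = 2.230945, α = (θ_start − ψ) mod 360° = 267.0368° = 4.660671 rad, β = (θ_goal − ψ) mod 360° = 336.7368° = 5.877165 rad.
Common terms: sin α = -0.998663, cos α = -0.051695, sin β = -0.394956, cos β = 0.918700, cos(α−β) = 0.346936, d² = 4.977117. Work in radians in the unit-radius frame; every candidate has L = ρ·(t + p + q).
LSL: p² = 2 + d² − 2cos(α−β) + 2d(sin α − sin β) = 3.589573; p = √p² = 1.894617; φ = atan2(cos β − cos α, d + sin α − sin β) = 0.537727 rad; t = (φ − α) mod 2π = 2.160242 rad, q = (β − φ) mod 2π = 5.339438 rad → L = 7.61·(2.160242 + 1.894617 + 5.339438) = 7.61·9.394297 = 71.490597 m
RSR: p² = 2 + d² − 2cos(α−β) + 2d(sin β − sin α) = 8.976919; p = √p² = 2.996151; φ = atan2(cos α − cos β, d − sin α + sin β) = -0.329828 rad; t = (α − φ) mod 2π = 4.990499 rad, q = (φ − β) mod 2π = 0.076192 rad → L = 7.61·(4.990499 + 2.996151 + 0.076192) = 7.61·8.062841 = 61.358224 m
LSR: p² = d² − 2 + 2cos(α−β) + 2d(sin α + sin β) = -2.547188 < 0 → infeasible
RSL: p² = d² − 2 + 2cos(α−β) − 2d(sin α + sin β) = 9.889165; p = √p² = 3.144704; φ = atan2(cos α + cos β, d − sin α − sin β) − atan2(2, p) = -0.331672 rad; t = (α − φ) mod 2π = 4.992343 rad, q = (β − φ) mod 2π = 6.208837 rad → L = 7.61·(4.992343 + 3.144704 + 6.208837) = 7.61·14.345885 = 109.172183 m
RLR: c = (6 − d² + 2cos(α−β) + 2d(sin α − sin β))/8 = -0.122115; p = 2π − arccos c = 4.589969 rad; φ = atan2(cos α − cos β, d − sin α + sin β) = -0.329828 rad; t = (α − φ + p/2) mod 2π = 1.002298 rad, q = (α − β − t + p) mod 2π = 2.371176 rad → L = 7.61·(1.002298 + 4.589969 + 2.371176) = 7.61·7.963443 = 60.601799 m
LRL: c = (6 − d² + 2cos(α−β) − 2d(sin α − sin β))/8 = 0.551303; p = 2π − arccos c = 5.296315 rad; φ = atan2(cos β − cos α, d + sin α − sin β) = 0.537727 rad; t = (φ − α + p/2) mod 2π = 4.808400 rad, q = (β − α − t + p) mod 2π = 1.704410 rad → L = 7.61·(4.808400 + 5.296315 + 1.704410) = 7.61·11.809124 = 89.867432 m
Shortest: RLR with L = 60.601799 m ≈ 60.6018 m
Convert RLR to answer units (arcs ×180/π): t = 1.002298·180/π = 57.4274°, p = 4.589969·180/π = 262.9858°, q = 2.371176·180/π = 135.8584°, L = 60.6018 m.

RLR: t = 57.4274°, p = 262.9858°, q = 135.8584°, L = 60.6018 m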